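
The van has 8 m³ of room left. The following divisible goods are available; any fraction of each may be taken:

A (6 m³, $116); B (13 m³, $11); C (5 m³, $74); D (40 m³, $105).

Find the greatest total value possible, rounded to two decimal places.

145.60

Take in order of value per unit:
- A (116/6 per unit): all 6 → value 116, running total 116.00
- C (74/5 per unit): 2 of 5 → value 2×74/5 = 29.6000, running total 145.60
Total 145.60.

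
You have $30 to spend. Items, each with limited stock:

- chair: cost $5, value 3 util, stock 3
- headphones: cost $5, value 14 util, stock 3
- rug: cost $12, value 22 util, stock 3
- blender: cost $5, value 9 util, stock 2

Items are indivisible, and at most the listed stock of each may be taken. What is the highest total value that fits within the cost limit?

Top feasible selections:
- 3×headphones + 1×rug: cost 27, value 64
- 1×chair + 3×headphones + 2×blender: cost 30, value 63
- 3×headphones + 2×blender: cost 25, value 60
- 2×headphones + 1×rug + 1×blender: cost 27, value 59
Best: 64 util.

64 util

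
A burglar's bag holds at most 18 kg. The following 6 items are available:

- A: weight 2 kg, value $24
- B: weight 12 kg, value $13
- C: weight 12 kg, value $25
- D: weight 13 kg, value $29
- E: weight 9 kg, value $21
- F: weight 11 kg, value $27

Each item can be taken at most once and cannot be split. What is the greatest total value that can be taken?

$53

Check high-value combinations within 18 kg:
- A+D: weight 2+13=15, value 24+29=53
- A+F: weight 2+11=13, value 24+27=51
- A+C: weight 2+12=14, value 24+25=49
- A+E: weight 2+9=11, value 24+21=45
Best: $53.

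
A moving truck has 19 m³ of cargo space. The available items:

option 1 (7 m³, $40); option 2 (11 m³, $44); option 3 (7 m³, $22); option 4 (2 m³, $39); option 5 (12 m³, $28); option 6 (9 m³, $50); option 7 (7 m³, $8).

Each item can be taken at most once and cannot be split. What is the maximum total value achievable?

Check high-value combinations within 19 m³:
- option 1+option 4+option 6: volume 7+2+9=18, value 40+39+50=129
- option 3+option 4+option 6: volume 7+2+9=18, value 22+39+50=111
- option 1+option 3+option 4: volume 7+7+2=16, value 40+22+39=101
Best: $129.

$129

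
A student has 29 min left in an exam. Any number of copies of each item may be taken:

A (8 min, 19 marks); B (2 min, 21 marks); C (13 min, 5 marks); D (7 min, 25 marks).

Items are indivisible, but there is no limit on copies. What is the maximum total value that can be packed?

294 marks

Best value-per-unit is B at 21/2, and filling with it alone uses time 14×2=28. No mix of the others beats 14×21 = 294.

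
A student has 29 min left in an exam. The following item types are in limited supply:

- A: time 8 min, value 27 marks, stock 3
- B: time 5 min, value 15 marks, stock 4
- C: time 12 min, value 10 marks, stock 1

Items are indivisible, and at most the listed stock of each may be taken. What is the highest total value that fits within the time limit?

96 marks

Best selections within time 29 and stock limits:
- 3×A + 1×B: time 29, value 96
- 1×A + 4×B: time 28, value 87
- 2×A + 2×B: time 26, value 84
- 3×A: time 24, value 81
Best: 96 marks.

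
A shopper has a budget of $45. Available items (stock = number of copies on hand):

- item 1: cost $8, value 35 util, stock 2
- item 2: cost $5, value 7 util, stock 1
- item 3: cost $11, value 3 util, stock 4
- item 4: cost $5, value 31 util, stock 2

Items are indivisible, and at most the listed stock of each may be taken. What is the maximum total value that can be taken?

142 util

Top feasible selections:
- 2×item 1 + 1×item 2 + 1×item 3 + 2×item 4: cost 42, value 142
- 2×item 1 + 1×item 2 + 2×item 4: cost 31, value 139
- 2×item 1 + 1×item 3 + 2×item 4: cost 37, value 135
Best: 142 util.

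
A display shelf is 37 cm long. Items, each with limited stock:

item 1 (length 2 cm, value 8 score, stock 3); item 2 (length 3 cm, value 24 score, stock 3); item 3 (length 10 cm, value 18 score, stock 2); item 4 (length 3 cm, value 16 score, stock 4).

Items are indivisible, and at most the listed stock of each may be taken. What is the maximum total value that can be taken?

178 score

Best selections within length 37 and stock limits:
- 3×item 1 + 3×item 2 + 1×item 3 + 4×item 4: length 37, value 178
- 2×item 1 + 3×item 2 + 1×item 3 + 4×item 4: length 35, value 170
Best: 178 score.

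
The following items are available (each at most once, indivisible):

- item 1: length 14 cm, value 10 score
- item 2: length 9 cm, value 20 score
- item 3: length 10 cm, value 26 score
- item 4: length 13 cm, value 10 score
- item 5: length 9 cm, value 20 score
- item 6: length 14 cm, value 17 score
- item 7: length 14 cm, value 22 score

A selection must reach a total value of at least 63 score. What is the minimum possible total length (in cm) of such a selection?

Subsets with value ≥ 63, sorted by total length:
- item 2+item 3+item 5: length 28, value 66
- item 2+item 3+item 7: length 33, value 68
Minimum length: 28 cm.

28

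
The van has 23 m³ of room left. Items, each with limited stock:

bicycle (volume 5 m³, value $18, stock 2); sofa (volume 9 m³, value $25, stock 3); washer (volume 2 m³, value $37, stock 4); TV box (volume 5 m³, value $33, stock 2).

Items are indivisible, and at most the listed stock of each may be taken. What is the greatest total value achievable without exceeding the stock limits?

Best selections within volume 23 and stock limits:
- 1×bicycle + 4×washer + 2×TV box: volume 23, value 232
- 2×bicycle + 4×washer + 1×TV box: volume 23, value 217
- 4×washer + 2×TV box: volume 18, value 214
Best: $232.

$232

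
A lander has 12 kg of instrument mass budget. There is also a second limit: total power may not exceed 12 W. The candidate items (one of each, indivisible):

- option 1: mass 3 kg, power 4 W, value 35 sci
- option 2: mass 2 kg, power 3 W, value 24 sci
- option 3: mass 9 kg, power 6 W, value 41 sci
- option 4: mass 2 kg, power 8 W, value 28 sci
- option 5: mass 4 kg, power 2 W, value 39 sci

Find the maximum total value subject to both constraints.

Feasible sets respecting both limits:
- option 1+option 2+option 5: mass 9, power 9, value 98
- option 1+option 3: mass 12, power 10, value 76
- option 1+option 5: mass 7, power 6, value 74
Best: 98 sci.

98 sci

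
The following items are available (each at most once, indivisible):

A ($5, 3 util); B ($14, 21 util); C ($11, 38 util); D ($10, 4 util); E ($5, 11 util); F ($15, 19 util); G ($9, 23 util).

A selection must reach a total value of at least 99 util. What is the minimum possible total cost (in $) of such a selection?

49

Subsets with value ≥ 99, sorted by total cost:
- B+C+F+G: cost 49, value 101
- B+C+E+F+G: cost 54, value 112
- A+B+C+F+G: cost 54, value 104
- A+B+C+D+E+G: cost 54, value 100
Minimum cost: 49 $.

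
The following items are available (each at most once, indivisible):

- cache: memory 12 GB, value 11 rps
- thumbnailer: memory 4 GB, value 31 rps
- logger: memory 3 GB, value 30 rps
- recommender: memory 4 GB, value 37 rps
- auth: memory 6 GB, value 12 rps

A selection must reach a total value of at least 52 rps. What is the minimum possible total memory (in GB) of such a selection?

7

Subsets with value ≥ 52, sorted by total memory:
- logger+recommender: memory 7, value 67
- thumbnailer+logger: memory 7, value 61
Minimum memory: 7 GB.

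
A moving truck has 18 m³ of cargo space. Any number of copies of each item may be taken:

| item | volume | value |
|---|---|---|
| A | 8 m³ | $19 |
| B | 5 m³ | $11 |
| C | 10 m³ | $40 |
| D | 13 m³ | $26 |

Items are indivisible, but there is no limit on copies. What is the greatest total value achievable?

Best value-per-unit is C at 40/10; filling with it alone gives 1×40 = 40.
Optimal mix: 1×A + 1×C → volume 18, value 59.

$59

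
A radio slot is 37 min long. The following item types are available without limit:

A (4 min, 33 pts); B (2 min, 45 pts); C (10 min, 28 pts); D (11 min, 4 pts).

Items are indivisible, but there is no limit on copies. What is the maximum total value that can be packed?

Best value-per-unit is B at 45/2, and filling with it alone uses duration 18×2=36. No mix of the others beats 18×45 = 810.

810 pts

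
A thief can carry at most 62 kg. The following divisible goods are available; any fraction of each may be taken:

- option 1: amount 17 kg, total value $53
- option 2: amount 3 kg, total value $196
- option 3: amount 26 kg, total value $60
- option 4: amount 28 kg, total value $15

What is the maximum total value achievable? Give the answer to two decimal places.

Take in order of value per unit:
- option 2 (196/3 per unit): all 3 → value 196, running total 196.00
- option 1 (53/17 per unit): all 17 → value 53, running total 249.00
- option 3 (60/26 per unit): all 26 → value 60, running total 309.00
- option 4 (15/28 per unit): 16 of 28 → value 16×15/28 = 8.5714, running total 317.57
Total 317.57.

317.57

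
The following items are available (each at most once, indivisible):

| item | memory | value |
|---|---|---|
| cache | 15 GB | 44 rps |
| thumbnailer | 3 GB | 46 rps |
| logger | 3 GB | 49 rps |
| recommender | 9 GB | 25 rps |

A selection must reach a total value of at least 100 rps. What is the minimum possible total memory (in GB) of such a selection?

15

Subsets with value ≥ 100, sorted by total memory:
- thumbnailer+logger+recommender: memory 15, value 120
- cache+thumbnailer+logger: memory 21, value 139
- cache+logger+recommender: memory 27, value 118
Minimum memory: 15 GB.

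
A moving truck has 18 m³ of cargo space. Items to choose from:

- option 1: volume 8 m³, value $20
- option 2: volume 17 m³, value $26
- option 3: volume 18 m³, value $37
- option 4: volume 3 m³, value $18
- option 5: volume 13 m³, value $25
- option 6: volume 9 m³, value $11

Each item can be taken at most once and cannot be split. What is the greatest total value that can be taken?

$43

Check high-value combinations within 18 m³:
- option 4+option 5: volume 3+13=16, value 18+25=43
- option 1+option 4: volume 8+3=11, value 20+18=38
- option 3: volume 18, value 37
- option 1+option 6: volume 8+9=17, value 20+11=31
- option 4+option 6: volume 3+9=12, value 18+11=29
Best: $43.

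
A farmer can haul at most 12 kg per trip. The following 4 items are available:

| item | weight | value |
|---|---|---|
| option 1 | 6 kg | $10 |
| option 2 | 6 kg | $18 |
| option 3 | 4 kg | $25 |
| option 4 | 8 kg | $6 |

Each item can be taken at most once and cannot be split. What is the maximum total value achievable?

Check high-value combinations within 12 kg:
- option 2+option 3: weight 6+4=10, value 18+25=43
- option 1+option 3: weight 6+4=10, value 10+25=35
- option 3+option 4: weight 4+8=12, value 25+6=31
- option 1+option 2: weight 6+6=12, value 10+18=28
- option 3: weight 4, value 25
Best: $43.

$43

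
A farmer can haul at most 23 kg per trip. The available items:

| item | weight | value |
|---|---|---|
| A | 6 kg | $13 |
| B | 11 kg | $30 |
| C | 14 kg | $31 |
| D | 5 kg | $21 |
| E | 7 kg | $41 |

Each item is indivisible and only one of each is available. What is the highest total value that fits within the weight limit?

$92

Check high-value combinations within 23 kg:
- B+D+E: weight 11+5+7=23, value 30+21+41=92
- A+D+E: weight 6+5+7=18, value 13+21+41=75
- C+E: weight 14+7=21, value 31+41=72
- B+E: weight 11+7=18, value 30+41=71
- A+B+D: weight 6+11+5=22, value 13+30+21=64
Best: $92.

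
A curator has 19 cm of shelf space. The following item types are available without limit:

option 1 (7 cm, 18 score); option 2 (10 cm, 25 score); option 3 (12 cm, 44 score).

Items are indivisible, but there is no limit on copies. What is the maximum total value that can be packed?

62 score

Best value-per-unit is option 3 at 44/12; filling with it alone gives 1×44 = 44.
Optimal mix: 1×option 1 + 1×option 3 → length 19, value 62.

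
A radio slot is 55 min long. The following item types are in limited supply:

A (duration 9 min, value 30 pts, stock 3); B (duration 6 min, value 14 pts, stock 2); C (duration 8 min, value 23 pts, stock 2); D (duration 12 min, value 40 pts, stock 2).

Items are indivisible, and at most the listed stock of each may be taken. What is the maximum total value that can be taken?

176 pts

Top feasible selections:
- 3×A + 2×C + 1×D: duration 55, value 176
- 3×A + 2×D: duration 51, value 170
Best: 176 pts.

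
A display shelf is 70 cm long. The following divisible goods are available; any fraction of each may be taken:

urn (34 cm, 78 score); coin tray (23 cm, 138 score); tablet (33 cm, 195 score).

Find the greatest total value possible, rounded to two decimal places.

365.12

Take in order of value per unit:
- coin tray (138/23 per unit): all 23 → value 138, running total 138.00
- tablet (195/33 per unit): all 33 → value 195, running total 333.00
- urn (78/34 per unit): 14 of 34 → value 14×78/34 = 32.1176, running total 365.12
Total 365.12.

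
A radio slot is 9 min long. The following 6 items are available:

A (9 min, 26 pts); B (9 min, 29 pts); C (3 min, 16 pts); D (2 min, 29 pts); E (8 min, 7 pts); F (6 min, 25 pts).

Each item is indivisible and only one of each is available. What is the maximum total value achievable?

54 pts

Check high-value combinations within 9 min:
- D+F: duration 2+6=8, value 29+25=54
- C+D: duration 3+2=5, value 16+29=45
- C+F: duration 3+6=9, value 16+25=41
- D: duration 2, value 29
Best: 54 pts.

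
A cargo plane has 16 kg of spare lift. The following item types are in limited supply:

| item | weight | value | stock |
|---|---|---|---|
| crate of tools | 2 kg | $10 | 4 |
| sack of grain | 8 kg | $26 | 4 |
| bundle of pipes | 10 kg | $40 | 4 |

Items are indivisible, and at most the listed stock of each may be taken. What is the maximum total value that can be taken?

$70

Best selections within weight 16 and stock limits:
- 3×crate of tools + 1×bundle of pipes: weight 16, value 70
- 4×crate of tools + 1×sack of grain: weight 16, value 66
- 2×crate of tools + 1×bundle of pipes: weight 14, value 60
Best: $70.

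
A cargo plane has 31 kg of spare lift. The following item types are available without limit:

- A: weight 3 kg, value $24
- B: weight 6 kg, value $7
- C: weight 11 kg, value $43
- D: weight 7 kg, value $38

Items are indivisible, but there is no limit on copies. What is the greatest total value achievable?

$240

Best value-per-unit is A at 24/3, and filling with it alone uses weight 10×3=30. No mix of the others beats 10×24 = 240.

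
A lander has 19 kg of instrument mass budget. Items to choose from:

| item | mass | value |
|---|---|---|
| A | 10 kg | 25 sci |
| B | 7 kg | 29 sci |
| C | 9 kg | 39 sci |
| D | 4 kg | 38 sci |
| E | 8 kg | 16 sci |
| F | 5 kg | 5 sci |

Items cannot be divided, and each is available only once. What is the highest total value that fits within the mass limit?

83 sci

Check high-value combinations within 19 kg:
- B+D+E: mass 7+4+8=19, value 29+38+16=83
- C+D+F: mass 9+4+5=18, value 39+38+5=82
- C+D: mass 9+4=13, value 39+38=77
- B+D+F: mass 7+4+5=16, value 29+38+5=72
- B+C: mass 7+9=16, value 29+39=68
Best: 83 sci.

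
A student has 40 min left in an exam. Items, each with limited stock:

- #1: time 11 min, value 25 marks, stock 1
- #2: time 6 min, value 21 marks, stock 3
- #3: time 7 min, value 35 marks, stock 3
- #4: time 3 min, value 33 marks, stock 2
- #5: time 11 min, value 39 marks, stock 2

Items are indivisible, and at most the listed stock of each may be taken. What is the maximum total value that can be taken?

213 marks

Top feasible selections:
- 2×#2 + 3×#3 + 2×#4: time 39, value 213
- 3×#3 + 2×#4 + 1×#5: time 38, value 210
- 3×#2 + 2×#3 + 2×#4: time 38, value 199
Best: 213 marks.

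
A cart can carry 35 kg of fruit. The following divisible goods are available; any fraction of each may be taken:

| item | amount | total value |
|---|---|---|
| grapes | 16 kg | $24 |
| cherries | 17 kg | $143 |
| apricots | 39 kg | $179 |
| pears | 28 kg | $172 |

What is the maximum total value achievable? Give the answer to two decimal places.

Take in order of value per unit:
- cherries (143/17 per unit): all 17 → value 143, running total 143.00
- pears (172/28 per unit): 18 of 28 → value 18×172/28 = 110.5714, running total 253.57
Total 253.57.

253.57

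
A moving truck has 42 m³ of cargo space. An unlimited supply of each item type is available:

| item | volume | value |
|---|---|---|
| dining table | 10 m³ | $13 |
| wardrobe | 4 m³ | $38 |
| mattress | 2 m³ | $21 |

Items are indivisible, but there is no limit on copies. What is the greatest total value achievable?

$441

Best value-per-unit is mattress at 21/2, and filling with it alone uses volume 21×2=42. No mix of the others beats 21×21 = 441.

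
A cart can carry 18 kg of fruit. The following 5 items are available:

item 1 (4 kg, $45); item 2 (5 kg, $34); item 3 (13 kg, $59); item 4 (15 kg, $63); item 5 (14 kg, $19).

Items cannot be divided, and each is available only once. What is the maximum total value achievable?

Check high-value combinations within 18 kg:
- item 1+item 3: weight 4+13=17, value 45+59=104
- item 2+item 3: weight 5+13=18, value 34+59=93
- item 1+item 2: weight 4+5=9, value 45+34=79
- item 1+item 5: weight 4+14=18, value 45+19=64
Best: $104.

$104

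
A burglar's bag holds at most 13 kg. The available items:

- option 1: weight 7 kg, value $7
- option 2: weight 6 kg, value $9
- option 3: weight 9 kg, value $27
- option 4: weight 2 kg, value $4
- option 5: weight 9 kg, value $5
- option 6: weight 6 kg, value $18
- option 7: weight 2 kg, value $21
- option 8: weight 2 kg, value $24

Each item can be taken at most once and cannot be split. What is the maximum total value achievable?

$72

Check high-value combinations within 13 kg:
- option 3+option 7+option 8: weight 9+2+2=13, value 27+21+24=72
- option 4+option 6+option 7+option 8: weight 2+6+2+2=12, value 4+18+21+24=67
- option 6+option 7+option 8: weight 6+2+2=10, value 18+21+24=63
- option 2+option 4+option 7+option 8: weight 6+2+2+2=12, value 9+4+21+24=58
- option 1+option 4+option 7+option 8: weight 7+2+2+2=13, value 7+4+21+24=56
Best: $72.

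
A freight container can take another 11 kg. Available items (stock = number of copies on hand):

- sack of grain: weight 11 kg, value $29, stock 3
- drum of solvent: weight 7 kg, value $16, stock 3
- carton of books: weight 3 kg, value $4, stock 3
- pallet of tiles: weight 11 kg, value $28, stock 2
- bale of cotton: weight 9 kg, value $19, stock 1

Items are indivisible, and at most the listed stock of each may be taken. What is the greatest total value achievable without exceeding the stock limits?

Best selections within weight 11 and stock limits:
- 1×sack of grain: weight 11, value 29
- 1×pallet of tiles: weight 11, value 28
Best: $29.

$29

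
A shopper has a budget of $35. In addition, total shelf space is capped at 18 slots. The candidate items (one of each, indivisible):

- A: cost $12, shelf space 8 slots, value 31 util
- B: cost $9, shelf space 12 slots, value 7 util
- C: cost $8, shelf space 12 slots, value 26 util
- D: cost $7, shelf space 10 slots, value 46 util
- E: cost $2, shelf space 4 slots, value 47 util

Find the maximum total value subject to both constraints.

Feasible sets respecting both limits:
- D+E: cost 9, shelf space 14, value 93
- A+E: cost 14, shelf space 12, value 78
- A+D: cost 19, shelf space 18, value 77
Best: 93 util.

93 util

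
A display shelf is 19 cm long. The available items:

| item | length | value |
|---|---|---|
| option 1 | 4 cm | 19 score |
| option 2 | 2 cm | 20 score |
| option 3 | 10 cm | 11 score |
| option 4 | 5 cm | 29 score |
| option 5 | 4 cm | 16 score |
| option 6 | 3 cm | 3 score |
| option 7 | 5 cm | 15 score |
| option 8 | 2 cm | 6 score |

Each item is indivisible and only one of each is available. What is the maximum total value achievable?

Check high-value combinations within 19 cm:
- option 1+option 2+option 4+option 5+option 8: length 4+2+5+4+2=17, value 19+20+29+16+6=90
- option 1+option 2+option 4+option 7+option 8: length 4+2+5+5+2=18, value 19+20+29+15+6=89
- option 1+option 2+option 4+option 5+option 6: length 4+2+5+4+3=18, value 19+20+29+16+3=87
- option 2+option 4+option 5+option 7+option 8: length 2+5+4+5+2=18, value 20+29+16+15+6=86
Best: 90 score.

90 score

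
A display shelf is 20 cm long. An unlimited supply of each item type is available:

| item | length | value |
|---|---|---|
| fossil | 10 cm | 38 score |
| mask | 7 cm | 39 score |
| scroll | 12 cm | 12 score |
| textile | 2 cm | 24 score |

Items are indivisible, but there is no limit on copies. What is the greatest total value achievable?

240 score

Best value-per-unit is textile at 24/2, and filling with it alone uses length 10×2=20. No mix of the others beats 10×24 = 240.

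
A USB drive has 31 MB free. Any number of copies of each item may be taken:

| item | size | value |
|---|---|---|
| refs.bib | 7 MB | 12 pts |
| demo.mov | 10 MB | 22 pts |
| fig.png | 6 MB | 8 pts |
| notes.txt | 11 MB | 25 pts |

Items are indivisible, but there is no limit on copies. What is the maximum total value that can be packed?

69 pts

Best value-per-unit is notes.txt at 25/11; filling with it alone gives 2×25 = 50.
Optimal mix: 2×demo.mov + 1×notes.txt → size 31, value 69.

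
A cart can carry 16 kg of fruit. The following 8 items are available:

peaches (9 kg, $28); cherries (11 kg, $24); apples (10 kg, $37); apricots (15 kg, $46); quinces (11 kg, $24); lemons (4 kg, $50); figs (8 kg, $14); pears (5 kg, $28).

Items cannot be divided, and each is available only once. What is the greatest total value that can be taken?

$87

This is a 0/1 knapsack; check combinations near the capacity.
- apples+lemons: weight 10+4=14, value 37+50=87
- lemons+pears: weight 4+5=9, value 50+28=78
- peaches+lemons: weight 9+4=13, value 28+50=78
- cherries+lemons: weight 11+4=15, value 24+50=74
- quinces+lemons: weight 11+4=15, value 24+50=74
Best: $87.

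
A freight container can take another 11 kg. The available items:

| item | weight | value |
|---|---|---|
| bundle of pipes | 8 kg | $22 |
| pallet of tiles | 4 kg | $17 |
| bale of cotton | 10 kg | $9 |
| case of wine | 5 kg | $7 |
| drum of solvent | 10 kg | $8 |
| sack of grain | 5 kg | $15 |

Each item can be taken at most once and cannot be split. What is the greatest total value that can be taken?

$32

Check high-value combinations within 11 kg:
- pallet of tiles+sack of grain: weight 4+5=9, value 17+15=32
- pallet of tiles+case of wine: weight 4+5=9, value 17+7=24
- bundle of pipes: weight 8, value 22
- case of wine+sack of grain: weight 5+5=10, value 7+15=22
Best: $32.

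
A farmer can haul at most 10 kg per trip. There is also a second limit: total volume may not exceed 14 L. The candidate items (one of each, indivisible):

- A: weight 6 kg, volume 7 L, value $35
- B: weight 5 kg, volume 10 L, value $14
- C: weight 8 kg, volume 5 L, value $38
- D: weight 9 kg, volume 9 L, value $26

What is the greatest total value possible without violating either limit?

$38

Feasible sets respecting both limits:
- C: weight 8, volume 5, value 38
- A: weight 6, volume 7, value 35
- D: weight 9, volume 9, value 26
- B: weight 5, volume 10, value 14
Best: $38.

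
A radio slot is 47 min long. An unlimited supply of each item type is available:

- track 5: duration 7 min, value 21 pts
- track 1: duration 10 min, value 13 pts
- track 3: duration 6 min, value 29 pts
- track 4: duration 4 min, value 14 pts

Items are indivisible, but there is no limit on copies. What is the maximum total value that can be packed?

217 pts

Best value-per-unit is track 3 at 29/6; filling with it alone gives 7×29 = 203.
Optimal mix: 7×track 3 + 1×track 4 → duration 46, value 217.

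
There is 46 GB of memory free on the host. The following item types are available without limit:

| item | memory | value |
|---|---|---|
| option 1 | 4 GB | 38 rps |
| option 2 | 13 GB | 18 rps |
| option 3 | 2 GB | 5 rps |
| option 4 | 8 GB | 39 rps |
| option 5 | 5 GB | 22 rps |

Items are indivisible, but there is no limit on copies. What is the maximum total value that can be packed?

423 rps

Best value-per-unit is option 1 at 38/4; filling with it alone gives 11×38 = 418.
Optimal mix: 11×option 1 + 1×option 3 → memory 46, value 423.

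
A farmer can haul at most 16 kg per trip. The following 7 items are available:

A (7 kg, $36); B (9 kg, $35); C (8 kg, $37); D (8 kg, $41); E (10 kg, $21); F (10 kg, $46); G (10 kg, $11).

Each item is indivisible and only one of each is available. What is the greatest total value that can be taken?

Check high-value combinations within 16 kg:
- C+D: weight 8+8=16, value 37+41=78
- A+D: weight 7+8=15, value 36+41=77
- A+C: weight 7+8=15, value 36+37=73
- A+B: weight 7+9=16, value 36+35=71
- F: weight 10, value 46
Best: $78.

$78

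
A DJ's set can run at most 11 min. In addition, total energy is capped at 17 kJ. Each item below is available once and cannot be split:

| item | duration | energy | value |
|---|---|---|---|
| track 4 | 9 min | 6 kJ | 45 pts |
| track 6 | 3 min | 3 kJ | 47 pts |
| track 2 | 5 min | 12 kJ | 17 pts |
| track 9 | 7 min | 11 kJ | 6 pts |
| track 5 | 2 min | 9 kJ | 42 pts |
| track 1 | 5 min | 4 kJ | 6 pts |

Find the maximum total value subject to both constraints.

95 pts

Feasible sets respecting both limits:
- track 6+track 5+track 1: duration 10, energy 16, value 95
- track 6+track 5: duration 5, energy 12, value 89
- track 4+track 5: duration 11, energy 15, value 87
- track 6+track 2: duration 8, energy 15, value 64
Best: 95 pts.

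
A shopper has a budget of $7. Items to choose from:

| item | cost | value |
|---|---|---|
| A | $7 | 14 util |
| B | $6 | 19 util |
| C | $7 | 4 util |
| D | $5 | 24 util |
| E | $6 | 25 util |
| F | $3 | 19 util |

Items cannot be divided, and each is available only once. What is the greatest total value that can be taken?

25 util

Check high-value combinations within $7:
- E: cost 6, value 25
- D: cost 5, value 24
- F: cost 3, value 19
- B: cost 6, value 19
Best: 25 util.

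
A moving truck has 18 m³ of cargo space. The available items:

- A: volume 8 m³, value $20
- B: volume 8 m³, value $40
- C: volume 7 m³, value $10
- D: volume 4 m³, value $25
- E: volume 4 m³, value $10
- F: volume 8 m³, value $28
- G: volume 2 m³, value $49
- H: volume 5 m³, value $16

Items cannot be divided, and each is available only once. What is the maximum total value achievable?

$124

Check high-value combinations within 18 m³:
- B+D+E+G: volume 8+4+4+2=18, value 40+25+10+49=124
- B+F+G: volume 8+8+2=18, value 40+28+49=117
- B+D+G: volume 8+4+2=14, value 40+25+49=114
- D+E+F+G: volume 4+4+8+2=18, value 25+10+28+49=112
- A+B+G: volume 8+8+2=18, value 20+40+49=109
Best: $124.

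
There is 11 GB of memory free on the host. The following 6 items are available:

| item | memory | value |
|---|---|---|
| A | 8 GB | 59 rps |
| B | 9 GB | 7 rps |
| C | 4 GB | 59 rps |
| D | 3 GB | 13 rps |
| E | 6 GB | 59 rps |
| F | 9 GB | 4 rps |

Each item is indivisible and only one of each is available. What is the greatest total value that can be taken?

118 rps

Check high-value combinations within 11 GB:
- C+E: memory 4+6=10, value 59+59=118
- C+D: memory 4+3=7, value 59+13=72
- D+E: memory 3+6=9, value 13+59=72
- A+D: memory 8+3=11, value 59+13=72
Best: 118 rps.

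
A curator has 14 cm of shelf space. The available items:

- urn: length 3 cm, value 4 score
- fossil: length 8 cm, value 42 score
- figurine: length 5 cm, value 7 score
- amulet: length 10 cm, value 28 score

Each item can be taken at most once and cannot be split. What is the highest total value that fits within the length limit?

This is a 0/1 knapsack; check combinations near the capacity.
- fossil+figurine: length 8+5=13, value 42+7=49
- urn+fossil: length 3+8=11, value 4+42=46
- fossil: length 8, value 42
Best: 49 score.

49 score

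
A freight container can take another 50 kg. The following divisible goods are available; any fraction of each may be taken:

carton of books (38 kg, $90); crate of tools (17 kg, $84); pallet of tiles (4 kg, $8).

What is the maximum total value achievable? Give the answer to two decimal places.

162.16

Take in order of value per unit:
- crate of tools (84/17 per unit): all 17 → value 84, running total 84.00
- carton of books (90/38 per unit): 33 of 38 → value 33×90/38 = 78.1579, running total 162.16
Total 162.16.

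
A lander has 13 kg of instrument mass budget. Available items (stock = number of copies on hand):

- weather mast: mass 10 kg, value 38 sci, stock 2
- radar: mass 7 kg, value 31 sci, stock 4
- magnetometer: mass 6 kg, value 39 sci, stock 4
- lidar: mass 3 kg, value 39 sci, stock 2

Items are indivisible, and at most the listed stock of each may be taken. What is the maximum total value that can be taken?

Best selections within mass 13 and stock limits:
- 1×magnetometer + 2×lidar: mass 12, value 117
- 1×radar + 2×lidar: mass 13, value 109
Best: 117 sci.

117 sci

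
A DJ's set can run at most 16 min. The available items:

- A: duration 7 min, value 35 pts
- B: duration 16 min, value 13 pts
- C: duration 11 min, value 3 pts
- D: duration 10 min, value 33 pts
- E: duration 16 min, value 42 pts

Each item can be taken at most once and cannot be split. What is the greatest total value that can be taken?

42 pts

Check high-value combinations within 16 min:
- E: duration 16, value 42
- A: duration 7, value 35
- D: duration 10, value 33
Best: 42 pts.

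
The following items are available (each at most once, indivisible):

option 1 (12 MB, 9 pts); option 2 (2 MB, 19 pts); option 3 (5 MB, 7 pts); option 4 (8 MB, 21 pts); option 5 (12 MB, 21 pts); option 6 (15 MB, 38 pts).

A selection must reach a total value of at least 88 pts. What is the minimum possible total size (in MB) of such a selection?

Subsets with value ≥ 88, sorted by total size:
- option 2+option 4+option 5+option 6: size 37, value 99
- option 2+option 3+option 4+option 5+option 6: size 42, value 106
- option 1+option 2+option 3+option 4+option 6: size 42, value 94
- option 1+option 2+option 3+option 5+option 6: size 46, value 94
Minimum size: 37 MB.

37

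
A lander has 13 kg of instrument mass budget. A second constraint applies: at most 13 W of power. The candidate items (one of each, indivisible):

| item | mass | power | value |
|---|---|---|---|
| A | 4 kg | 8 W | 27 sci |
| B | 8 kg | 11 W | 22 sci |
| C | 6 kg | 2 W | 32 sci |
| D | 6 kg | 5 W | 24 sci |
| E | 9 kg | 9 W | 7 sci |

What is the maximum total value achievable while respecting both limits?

Feasible sets respecting both limits:
- A+C: mass 10, power 10, value 59
- C+D: mass 12, power 7, value 56
- A+D: mass 10, power 13, value 51
- C: mass 6, power 2, value 32
Best: 59 sci.

59 sci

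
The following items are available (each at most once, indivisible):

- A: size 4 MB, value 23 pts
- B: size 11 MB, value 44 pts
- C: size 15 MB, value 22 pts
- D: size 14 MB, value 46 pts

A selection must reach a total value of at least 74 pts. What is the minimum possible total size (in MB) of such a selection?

Subsets with value ≥ 74, sorted by total size:
- B+D: size 25, value 90
- A+B+D: size 29, value 113
- A+B+C: size 30, value 89
Minimum size: 25 MB.

25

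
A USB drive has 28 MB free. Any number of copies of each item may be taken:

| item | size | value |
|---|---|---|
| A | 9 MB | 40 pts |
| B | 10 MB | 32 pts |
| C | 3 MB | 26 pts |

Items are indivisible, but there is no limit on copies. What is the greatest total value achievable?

Best value-per-unit is C at 26/3, and filling with it alone uses size 9×3=27. No mix of the others beats 9×26 = 234.

234 pts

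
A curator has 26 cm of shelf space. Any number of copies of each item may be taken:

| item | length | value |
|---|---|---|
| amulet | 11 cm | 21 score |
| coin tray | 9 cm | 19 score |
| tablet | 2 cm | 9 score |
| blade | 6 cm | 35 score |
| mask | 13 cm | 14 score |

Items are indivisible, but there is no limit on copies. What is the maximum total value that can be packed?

149 score

Best value-per-unit is blade at 35/6; filling with it alone gives 4×35 = 140.
Optimal mix: 1×tablet + 4×blade → length 26, value 149.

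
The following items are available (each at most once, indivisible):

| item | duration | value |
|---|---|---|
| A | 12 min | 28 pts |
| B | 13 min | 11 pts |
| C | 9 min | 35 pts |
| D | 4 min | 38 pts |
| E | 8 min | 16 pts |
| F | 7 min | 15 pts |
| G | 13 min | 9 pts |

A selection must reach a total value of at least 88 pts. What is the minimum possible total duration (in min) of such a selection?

20

Subsets with value ≥ 88, sorted by total duration:
- C+D+F: duration 20, value 88
- C+D+E: duration 21, value 89
Minimum duration: 20 min.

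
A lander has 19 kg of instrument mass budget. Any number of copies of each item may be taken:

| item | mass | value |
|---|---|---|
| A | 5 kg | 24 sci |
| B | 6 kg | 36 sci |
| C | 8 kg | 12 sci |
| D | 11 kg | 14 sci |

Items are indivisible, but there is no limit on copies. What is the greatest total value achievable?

108 sci

Best value-per-unit is B at 36/6, and filling with it alone uses mass 3×6=18. No mix of the others beats 3×36 = 108.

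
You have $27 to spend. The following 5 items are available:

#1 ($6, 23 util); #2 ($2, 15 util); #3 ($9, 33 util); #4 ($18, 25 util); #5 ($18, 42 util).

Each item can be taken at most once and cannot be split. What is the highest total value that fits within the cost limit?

80 util

Check high-value combinations within $27:
- #1+#2+#5: cost 6+2+18=26, value 23+15+42=80
- #3+#5: cost 9+18=27, value 33+42=75
- #1+#2+#3: cost 6+2+9=17, value 23+15+33=71
- #1+#5: cost 6+18=24, value 23+42=65
- #1+#2+#4: cost 6+2+18=26, value 23+15+25=63
Best: 80 util.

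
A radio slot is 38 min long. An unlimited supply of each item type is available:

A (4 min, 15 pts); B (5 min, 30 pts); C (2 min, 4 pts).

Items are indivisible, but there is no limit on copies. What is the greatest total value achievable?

214 pts

Best value-per-unit is B at 30/5; filling with it alone gives 7×30 = 210.
Optimal mix: 7×B + 1×C → duration 37, value 214.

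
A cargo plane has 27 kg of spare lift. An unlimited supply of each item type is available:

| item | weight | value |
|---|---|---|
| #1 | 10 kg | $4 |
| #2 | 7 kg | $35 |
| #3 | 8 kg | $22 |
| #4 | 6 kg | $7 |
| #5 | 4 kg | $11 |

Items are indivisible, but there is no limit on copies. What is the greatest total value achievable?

$116

Best value-per-unit is #2 at 35/7; filling with it alone gives 3×35 = 105.
Optimal mix: 3×#2 + 1×#5 → weight 25, value 116.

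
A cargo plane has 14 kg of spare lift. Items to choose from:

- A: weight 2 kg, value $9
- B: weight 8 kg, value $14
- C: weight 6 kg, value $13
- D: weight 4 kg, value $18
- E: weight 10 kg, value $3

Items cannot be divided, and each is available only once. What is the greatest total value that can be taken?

$41

Check high-value combinations within 14 kg:
- A+B+D: weight 2+8+4=14, value 9+14+18=41
- A+C+D: weight 2+6+4=12, value 9+13+18=40
- B+D: weight 8+4=12, value 14+18=32
- C+D: weight 6+4=10, value 13+18=31
- A+D: weight 2+4=6, value 9+18=27
Best: $41.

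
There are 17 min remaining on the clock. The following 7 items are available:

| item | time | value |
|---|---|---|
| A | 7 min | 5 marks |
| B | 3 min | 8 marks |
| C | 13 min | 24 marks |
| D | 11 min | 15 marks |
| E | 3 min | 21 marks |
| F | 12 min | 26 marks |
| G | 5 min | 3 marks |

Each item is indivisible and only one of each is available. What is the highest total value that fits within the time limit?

47 marks

Check high-value combinations within 17 min:
- E+F: time 3+12=15, value 21+26=47
- C+E: time 13+3=16, value 24+21=45
- B+D+E: time 3+11+3=17, value 8+15+21=44
Best: 47 marks.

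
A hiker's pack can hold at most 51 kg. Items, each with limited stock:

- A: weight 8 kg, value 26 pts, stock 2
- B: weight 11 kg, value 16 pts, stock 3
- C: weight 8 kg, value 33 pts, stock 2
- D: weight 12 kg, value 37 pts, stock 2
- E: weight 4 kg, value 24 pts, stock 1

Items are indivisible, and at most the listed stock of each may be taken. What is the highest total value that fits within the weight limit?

Best selections within weight 51 and stock limits:
- 2×A + 2×C + 1×D + 1×E: weight 48, value 179
- 1×A + 1×B + 2×C + 1×D + 1×E: weight 51, value 169
- 1×A + 2×C + 2×D: weight 48, value 166
- 2×C + 2×D + 1×E: weight 44, value 164
Best: 179 pts.

179 pts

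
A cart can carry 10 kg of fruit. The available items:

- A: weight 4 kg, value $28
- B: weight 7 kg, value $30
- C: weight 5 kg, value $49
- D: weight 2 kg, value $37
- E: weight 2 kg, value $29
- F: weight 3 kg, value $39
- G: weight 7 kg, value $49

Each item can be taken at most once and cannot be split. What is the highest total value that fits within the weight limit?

$125

Check high-value combinations within 10 kg:
- C+D+F: weight 5+2+3=10, value 49+37+39=125
- C+E+F: weight 5+2+3=10, value 49+29+39=117
- C+D+E: weight 5+2+2=9, value 49+37+29=115
- D+E+F: weight 2+2+3=7, value 37+29+39=105
Best: $125.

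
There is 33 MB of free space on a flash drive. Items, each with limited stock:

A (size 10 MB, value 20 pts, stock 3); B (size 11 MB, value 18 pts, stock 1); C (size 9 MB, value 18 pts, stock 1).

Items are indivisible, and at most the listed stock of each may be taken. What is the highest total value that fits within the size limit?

60 pts

Top feasible selections:
- 3×A: size 30, value 60
- 2×A + 1×C: size 29, value 58
Best: 60 pts.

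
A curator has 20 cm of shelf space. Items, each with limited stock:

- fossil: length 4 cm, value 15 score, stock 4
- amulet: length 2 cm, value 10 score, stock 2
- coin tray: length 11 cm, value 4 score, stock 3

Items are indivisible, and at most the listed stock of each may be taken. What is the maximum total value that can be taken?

80 score

Top feasible selections:
- 4×fossil + 2×amulet: length 20, value 80
- 4×fossil + 1×amulet: length 18, value 70
Best: 80 score.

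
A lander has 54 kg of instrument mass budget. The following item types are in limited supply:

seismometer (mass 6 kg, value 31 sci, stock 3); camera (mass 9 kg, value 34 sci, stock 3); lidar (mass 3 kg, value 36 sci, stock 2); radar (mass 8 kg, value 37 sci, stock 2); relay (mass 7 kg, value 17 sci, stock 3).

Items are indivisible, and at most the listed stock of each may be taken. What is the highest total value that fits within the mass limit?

Best selections within mass 54 and stock limits:
- 2×seismometer + 2×camera + 2×lidar + 2×radar: mass 52, value 276
- 3×seismometer + 1×camera + 2×lidar + 2×radar: mass 49, value 273
Best: 276 sci.

276 sci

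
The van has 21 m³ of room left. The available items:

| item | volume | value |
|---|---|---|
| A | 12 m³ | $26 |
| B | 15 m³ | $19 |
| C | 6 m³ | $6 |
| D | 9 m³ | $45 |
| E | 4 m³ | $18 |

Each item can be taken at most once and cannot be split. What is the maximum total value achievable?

$71

This is a 0/1 knapsack; check combinations near the capacity.
- A+D: volume 12+9=21, value 26+45=71
- C+D+E: volume 6+9+4=19, value 6+45+18=69
- D+E: volume 9+4=13, value 45+18=63
- C+D: volume 6+9=15, value 6+45=51
- D: volume 9, value 45
Best: $71.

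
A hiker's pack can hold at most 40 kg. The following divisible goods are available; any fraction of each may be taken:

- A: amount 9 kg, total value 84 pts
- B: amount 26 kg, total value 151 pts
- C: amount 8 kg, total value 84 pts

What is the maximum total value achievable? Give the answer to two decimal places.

Take in order of value per unit:
- C (84/8 per unit): all 8 → value 84, running total 84.00
- A (84/9 per unit): all 9 → value 84, running total 168.00
- B (151/26 per unit): 23 of 26 → value 23×151/26 = 133.5769, running total 301.58
Total 301.58.

301.58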